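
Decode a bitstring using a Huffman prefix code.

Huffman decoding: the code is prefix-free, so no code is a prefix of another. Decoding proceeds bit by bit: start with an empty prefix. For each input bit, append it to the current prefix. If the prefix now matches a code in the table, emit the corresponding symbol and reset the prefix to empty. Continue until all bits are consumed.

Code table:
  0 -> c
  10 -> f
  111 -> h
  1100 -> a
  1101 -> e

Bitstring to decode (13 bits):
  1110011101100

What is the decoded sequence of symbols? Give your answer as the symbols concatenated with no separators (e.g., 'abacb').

Answer: hcchca

Derivation:
Bit 0: prefix='1' (no match yet)
Bit 1: prefix='11' (no match yet)
Bit 2: prefix='111' -> emit 'h', reset
Bit 3: prefix='0' -> emit 'c', reset
Bit 4: prefix='0' -> emit 'c', reset
Bit 5: prefix='1' (no match yet)
Bit 6: prefix='11' (no match yet)
Bit 7: prefix='111' -> emit 'h', reset
Bit 8: prefix='0' -> emit 'c', reset
Bit 9: prefix='1' (no match yet)
Bit 10: prefix='11' (no match yet)
Bit 11: prefix='110' (no match yet)
Bit 12: prefix='1100' -> emit 'a', reset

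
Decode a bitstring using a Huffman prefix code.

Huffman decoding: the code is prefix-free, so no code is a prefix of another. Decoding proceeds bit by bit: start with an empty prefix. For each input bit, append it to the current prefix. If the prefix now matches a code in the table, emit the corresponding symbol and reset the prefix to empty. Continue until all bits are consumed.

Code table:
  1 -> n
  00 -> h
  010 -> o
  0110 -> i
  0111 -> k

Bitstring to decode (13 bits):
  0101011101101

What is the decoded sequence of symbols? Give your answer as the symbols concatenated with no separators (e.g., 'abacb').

Bit 0: prefix='0' (no match yet)
Bit 1: prefix='01' (no match yet)
Bit 2: prefix='010' -> emit 'o', reset
Bit 3: prefix='1' -> emit 'n', reset
Bit 4: prefix='0' (no match yet)
Bit 5: prefix='01' (no match yet)
Bit 6: prefix='011' (no match yet)
Bit 7: prefix='0111' -> emit 'k', reset
Bit 8: prefix='0' (no match yet)
Bit 9: prefix='01' (no match yet)
Bit 10: prefix='011' (no match yet)
Bit 11: prefix='0110' -> emit 'i', reset
Bit 12: prefix='1' -> emit 'n', reset

Answer: onkin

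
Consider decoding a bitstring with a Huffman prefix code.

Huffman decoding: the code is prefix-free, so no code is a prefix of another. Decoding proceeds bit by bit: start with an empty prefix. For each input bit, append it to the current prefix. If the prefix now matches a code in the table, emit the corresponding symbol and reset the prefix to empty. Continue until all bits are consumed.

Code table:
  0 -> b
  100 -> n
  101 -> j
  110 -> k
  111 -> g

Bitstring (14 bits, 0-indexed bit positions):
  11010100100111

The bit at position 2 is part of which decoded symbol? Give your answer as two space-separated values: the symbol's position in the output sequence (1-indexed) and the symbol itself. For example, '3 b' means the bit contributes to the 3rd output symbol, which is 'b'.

Answer: 1 k

Derivation:
Bit 0: prefix='1' (no match yet)
Bit 1: prefix='11' (no match yet)
Bit 2: prefix='110' -> emit 'k', reset
Bit 3: prefix='1' (no match yet)
Bit 4: prefix='10' (no match yet)
Bit 5: prefix='101' -> emit 'j', reset
Bit 6: prefix='0' -> emit 'b', reset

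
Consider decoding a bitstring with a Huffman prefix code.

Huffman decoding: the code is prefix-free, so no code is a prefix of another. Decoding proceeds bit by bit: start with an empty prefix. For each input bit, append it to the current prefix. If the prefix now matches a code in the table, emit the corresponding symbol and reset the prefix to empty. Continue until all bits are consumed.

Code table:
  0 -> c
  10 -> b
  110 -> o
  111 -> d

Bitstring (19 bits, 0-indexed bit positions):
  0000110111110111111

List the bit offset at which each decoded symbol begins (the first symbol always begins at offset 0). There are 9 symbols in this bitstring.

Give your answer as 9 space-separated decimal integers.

Answer: 0 1 2 3 4 7 10 13 16

Derivation:
Bit 0: prefix='0' -> emit 'c', reset
Bit 1: prefix='0' -> emit 'c', reset
Bit 2: prefix='0' -> emit 'c', reset
Bit 3: prefix='0' -> emit 'c', reset
Bit 4: prefix='1' (no match yet)
Bit 5: prefix='11' (no match yet)
Bit 6: prefix='110' -> emit 'o', reset
Bit 7: prefix='1' (no match yet)
Bit 8: prefix='11' (no match yet)
Bit 9: prefix='111' -> emit 'd', reset
Bit 10: prefix='1' (no match yet)
Bit 11: prefix='11' (no match yet)
Bit 12: prefix='110' -> emit 'o', reset
Bit 13: prefix='1' (no match yet)
Bit 14: prefix='11' (no match yet)
Bit 15: prefix='111' -> emit 'd', reset
Bit 16: prefix='1' (no match yet)
Bit 17: prefix='11' (no match yet)
Bit 18: prefix='111' -> emit 'd', reset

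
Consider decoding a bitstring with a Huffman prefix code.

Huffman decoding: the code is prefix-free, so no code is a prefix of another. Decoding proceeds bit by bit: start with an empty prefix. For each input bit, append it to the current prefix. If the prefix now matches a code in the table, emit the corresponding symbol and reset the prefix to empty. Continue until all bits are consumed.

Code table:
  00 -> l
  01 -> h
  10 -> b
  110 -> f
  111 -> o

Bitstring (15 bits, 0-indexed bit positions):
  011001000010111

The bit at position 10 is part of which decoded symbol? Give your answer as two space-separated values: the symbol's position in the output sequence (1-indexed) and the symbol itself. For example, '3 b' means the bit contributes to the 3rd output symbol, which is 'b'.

Bit 0: prefix='0' (no match yet)
Bit 1: prefix='01' -> emit 'h', reset
Bit 2: prefix='1' (no match yet)
Bit 3: prefix='10' -> emit 'b', reset
Bit 4: prefix='0' (no match yet)
Bit 5: prefix='01' -> emit 'h', reset
Bit 6: prefix='0' (no match yet)
Bit 7: prefix='00' -> emit 'l', reset
Bit 8: prefix='0' (no match yet)
Bit 9: prefix='00' -> emit 'l', reset
Bit 10: prefix='1' (no match yet)
Bit 11: prefix='10' -> emit 'b', reset
Bit 12: prefix='1' (no match yet)
Bit 13: prefix='11' (no match yet)
Bit 14: prefix='111' -> emit 'o', reset

Answer: 6 b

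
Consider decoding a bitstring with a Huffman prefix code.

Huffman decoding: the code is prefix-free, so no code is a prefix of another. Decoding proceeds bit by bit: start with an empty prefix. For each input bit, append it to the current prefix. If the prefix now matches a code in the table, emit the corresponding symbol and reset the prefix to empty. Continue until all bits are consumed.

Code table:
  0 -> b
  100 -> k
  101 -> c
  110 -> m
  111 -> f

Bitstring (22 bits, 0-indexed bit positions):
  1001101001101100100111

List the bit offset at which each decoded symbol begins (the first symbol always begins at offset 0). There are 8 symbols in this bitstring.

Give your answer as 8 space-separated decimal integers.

Bit 0: prefix='1' (no match yet)
Bit 1: prefix='10' (no match yet)
Bit 2: prefix='100' -> emit 'k', reset
Bit 3: prefix='1' (no match yet)
Bit 4: prefix='11' (no match yet)
Bit 5: prefix='110' -> emit 'm', reset
Bit 6: prefix='1' (no match yet)
Bit 7: prefix='10' (no match yet)
Bit 8: prefix='100' -> emit 'k', reset
Bit 9: prefix='1' (no match yet)
Bit 10: prefix='11' (no match yet)
Bit 11: prefix='110' -> emit 'm', reset
Bit 12: prefix='1' (no match yet)
Bit 13: prefix='11' (no match yet)
Bit 14: prefix='110' -> emit 'm', reset
Bit 15: prefix='0' -> emit 'b', reset
Bit 16: prefix='1' (no match yet)
Bit 17: prefix='10' (no match yet)
Bit 18: prefix='100' -> emit 'k', reset
Bit 19: prefix='1' (no match yet)
Bit 20: prefix='11' (no match yet)
Bit 21: prefix='111' -> emit 'f', reset

Answer: 0 3 6 9 12 15 16 19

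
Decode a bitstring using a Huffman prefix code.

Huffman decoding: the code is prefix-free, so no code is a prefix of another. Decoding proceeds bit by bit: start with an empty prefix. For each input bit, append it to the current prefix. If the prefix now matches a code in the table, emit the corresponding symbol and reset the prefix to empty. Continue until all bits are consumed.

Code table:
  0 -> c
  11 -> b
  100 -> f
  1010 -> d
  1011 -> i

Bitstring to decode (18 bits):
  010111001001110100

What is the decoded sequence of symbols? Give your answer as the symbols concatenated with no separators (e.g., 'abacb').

Bit 0: prefix='0' -> emit 'c', reset
Bit 1: prefix='1' (no match yet)
Bit 2: prefix='10' (no match yet)
Bit 3: prefix='101' (no match yet)
Bit 4: prefix='1011' -> emit 'i', reset
Bit 5: prefix='1' (no match yet)
Bit 6: prefix='10' (no match yet)
Bit 7: prefix='100' -> emit 'f', reset
Bit 8: prefix='1' (no match yet)
Bit 9: prefix='10' (no match yet)
Bit 10: prefix='100' -> emit 'f', reset
Bit 11: prefix='1' (no match yet)
Bit 12: prefix='11' -> emit 'b', reset
Bit 13: prefix='1' (no match yet)
Bit 14: prefix='10' (no match yet)
Bit 15: prefix='101' (no match yet)
Bit 16: prefix='1010' -> emit 'd', reset
Bit 17: prefix='0' -> emit 'c', reset

Answer: ciffbdc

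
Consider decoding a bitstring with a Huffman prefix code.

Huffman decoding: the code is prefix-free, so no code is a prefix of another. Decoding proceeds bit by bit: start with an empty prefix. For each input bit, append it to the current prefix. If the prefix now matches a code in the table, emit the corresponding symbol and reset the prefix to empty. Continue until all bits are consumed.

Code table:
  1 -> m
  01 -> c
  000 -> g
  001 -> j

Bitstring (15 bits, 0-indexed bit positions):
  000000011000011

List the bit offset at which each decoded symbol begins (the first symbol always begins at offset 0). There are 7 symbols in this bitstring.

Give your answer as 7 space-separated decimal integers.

Bit 0: prefix='0' (no match yet)
Bit 1: prefix='00' (no match yet)
Bit 2: prefix='000' -> emit 'g', reset
Bit 3: prefix='0' (no match yet)
Bit 4: prefix='00' (no match yet)
Bit 5: prefix='000' -> emit 'g', reset
Bit 6: prefix='0' (no match yet)
Bit 7: prefix='01' -> emit 'c', reset
Bit 8: prefix='1' -> emit 'm', reset
Bit 9: prefix='0' (no match yet)
Bit 10: prefix='00' (no match yet)
Bit 11: prefix='000' -> emit 'g', reset
Bit 12: prefix='0' (no match yet)
Bit 13: prefix='01' -> emit 'c', reset
Bit 14: prefix='1' -> emit 'm', reset

Answer: 0 3 6 8 9 12 14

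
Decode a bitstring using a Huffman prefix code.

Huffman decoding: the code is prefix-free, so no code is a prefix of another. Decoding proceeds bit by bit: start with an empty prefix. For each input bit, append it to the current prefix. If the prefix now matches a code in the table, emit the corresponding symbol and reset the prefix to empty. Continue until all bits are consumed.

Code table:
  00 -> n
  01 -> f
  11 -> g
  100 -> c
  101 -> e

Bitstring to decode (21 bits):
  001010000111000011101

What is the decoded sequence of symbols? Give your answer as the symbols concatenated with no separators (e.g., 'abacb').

Bit 0: prefix='0' (no match yet)
Bit 1: prefix='00' -> emit 'n', reset
Bit 2: prefix='1' (no match yet)
Bit 3: prefix='10' (no match yet)
Bit 4: prefix='101' -> emit 'e', reset
Bit 5: prefix='0' (no match yet)
Bit 6: prefix='00' -> emit 'n', reset
Bit 7: prefix='0' (no match yet)
Bit 8: prefix='00' -> emit 'n', reset
Bit 9: prefix='1' (no match yet)
Bit 10: prefix='11' -> emit 'g', reset
Bit 11: prefix='1' (no match yet)
Bit 12: prefix='10' (no match yet)
Bit 13: prefix='100' -> emit 'c', reset
Bit 14: prefix='0' (no match yet)
Bit 15: prefix='00' -> emit 'n', reset
Bit 16: prefix='1' (no match yet)
Bit 17: prefix='11' -> emit 'g', reset
Bit 18: prefix='1' (no match yet)
Bit 19: prefix='10' (no match yet)
Bit 20: prefix='101' -> emit 'e', reset

Answer: nenngcnge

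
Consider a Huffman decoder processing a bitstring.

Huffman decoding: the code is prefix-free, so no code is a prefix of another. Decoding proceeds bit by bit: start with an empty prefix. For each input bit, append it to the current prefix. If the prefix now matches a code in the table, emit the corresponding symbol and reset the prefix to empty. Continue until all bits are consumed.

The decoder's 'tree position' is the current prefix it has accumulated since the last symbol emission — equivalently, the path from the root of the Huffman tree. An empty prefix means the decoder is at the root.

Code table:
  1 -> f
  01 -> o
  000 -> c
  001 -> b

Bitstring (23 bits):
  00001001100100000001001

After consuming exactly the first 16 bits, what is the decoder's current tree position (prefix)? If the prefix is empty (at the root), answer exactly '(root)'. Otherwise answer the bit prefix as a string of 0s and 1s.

Answer: 0

Derivation:
Bit 0: prefix='0' (no match yet)
Bit 1: prefix='00' (no match yet)
Bit 2: prefix='000' -> emit 'c', reset
Bit 3: prefix='0' (no match yet)
Bit 4: prefix='01' -> emit 'o', reset
Bit 5: prefix='0' (no match yet)
Bit 6: prefix='00' (no match yet)
Bit 7: prefix='001' -> emit 'b', reset
Bit 8: prefix='1' -> emit 'f', reset
Bit 9: prefix='0' (no match yet)
Bit 10: prefix='00' (no match yet)
Bit 11: prefix='001' -> emit 'b', reset
Bit 12: prefix='0' (no match yet)
Bit 13: prefix='00' (no match yet)
Bit 14: prefix='000' -> emit 'c', reset
Bit 15: prefix='0' (no match yet)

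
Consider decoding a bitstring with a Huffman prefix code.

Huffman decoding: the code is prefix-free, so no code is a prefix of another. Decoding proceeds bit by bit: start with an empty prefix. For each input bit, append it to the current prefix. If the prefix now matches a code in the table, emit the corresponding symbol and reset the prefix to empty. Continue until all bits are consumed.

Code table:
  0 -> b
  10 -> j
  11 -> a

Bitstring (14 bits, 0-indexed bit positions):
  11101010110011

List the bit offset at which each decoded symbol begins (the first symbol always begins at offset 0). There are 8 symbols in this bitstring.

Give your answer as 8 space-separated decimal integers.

Answer: 0 2 4 6 8 10 11 12

Derivation:
Bit 0: prefix='1' (no match yet)
Bit 1: prefix='11' -> emit 'a', reset
Bit 2: prefix='1' (no match yet)
Bit 3: prefix='10' -> emit 'j', reset
Bit 4: prefix='1' (no match yet)
Bit 5: prefix='10' -> emit 'j', reset
Bit 6: prefix='1' (no match yet)
Bit 7: prefix='10' -> emit 'j', reset
Bit 8: prefix='1' (no match yet)
Bit 9: prefix='11' -> emit 'a', reset
Bit 10: prefix='0' -> emit 'b', reset
Bit 11: prefix='0' -> emit 'b', reset
Bit 12: prefix='1' (no match yet)
Bit 13: prefix='11' -> emit 'a', reset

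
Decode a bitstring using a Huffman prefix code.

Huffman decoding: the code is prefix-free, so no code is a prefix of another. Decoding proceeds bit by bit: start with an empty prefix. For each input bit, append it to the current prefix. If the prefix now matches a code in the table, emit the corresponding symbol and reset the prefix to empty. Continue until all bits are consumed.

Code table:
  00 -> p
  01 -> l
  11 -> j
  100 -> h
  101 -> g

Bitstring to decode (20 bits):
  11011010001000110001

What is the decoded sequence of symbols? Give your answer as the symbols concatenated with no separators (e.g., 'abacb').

Answer: jlgplplhl

Derivation:
Bit 0: prefix='1' (no match yet)
Bit 1: prefix='11' -> emit 'j', reset
Bit 2: prefix='0' (no match yet)
Bit 3: prefix='01' -> emit 'l', reset
Bit 4: prefix='1' (no match yet)
Bit 5: prefix='10' (no match yet)
Bit 6: prefix='101' -> emit 'g', reset
Bit 7: prefix='0' (no match yet)
Bit 8: prefix='00' -> emit 'p', reset
Bit 9: prefix='0' (no match yet)
Bit 10: prefix='01' -> emit 'l', reset
Bit 11: prefix='0' (no match yet)
Bit 12: prefix='00' -> emit 'p', reset
Bit 13: prefix='0' (no match yet)
Bit 14: prefix='01' -> emit 'l', reset
Bit 15: prefix='1' (no match yet)
Bit 16: prefix='10' (no match yet)
Bit 17: prefix='100' -> emit 'h', reset
Bit 18: prefix='0' (no match yet)
Bit 19: prefix='01' -> emit 'l', reset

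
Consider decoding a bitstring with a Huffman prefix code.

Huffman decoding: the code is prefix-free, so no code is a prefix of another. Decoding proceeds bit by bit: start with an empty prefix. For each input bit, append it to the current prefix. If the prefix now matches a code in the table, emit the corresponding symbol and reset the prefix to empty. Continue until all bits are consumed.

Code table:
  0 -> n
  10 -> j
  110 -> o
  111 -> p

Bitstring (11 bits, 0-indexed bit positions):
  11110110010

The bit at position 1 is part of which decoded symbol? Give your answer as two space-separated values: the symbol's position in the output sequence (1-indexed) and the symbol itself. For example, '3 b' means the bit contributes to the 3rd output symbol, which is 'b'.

Answer: 1 p

Derivation:
Bit 0: prefix='1' (no match yet)
Bit 1: prefix='11' (no match yet)
Bit 2: prefix='111' -> emit 'p', reset
Bit 3: prefix='1' (no match yet)
Bit 4: prefix='10' -> emit 'j', reset
Bit 5: prefix='1' (no match yet)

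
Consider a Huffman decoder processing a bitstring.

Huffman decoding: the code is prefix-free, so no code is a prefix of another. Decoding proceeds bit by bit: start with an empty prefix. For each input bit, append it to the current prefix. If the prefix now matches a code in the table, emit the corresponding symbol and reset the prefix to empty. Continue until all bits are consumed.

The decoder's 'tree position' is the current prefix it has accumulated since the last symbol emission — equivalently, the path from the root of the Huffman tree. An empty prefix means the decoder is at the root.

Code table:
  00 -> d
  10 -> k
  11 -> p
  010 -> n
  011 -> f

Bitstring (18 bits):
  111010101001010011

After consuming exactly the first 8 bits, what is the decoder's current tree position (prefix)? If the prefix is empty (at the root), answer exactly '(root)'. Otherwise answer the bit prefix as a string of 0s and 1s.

Bit 0: prefix='1' (no match yet)
Bit 1: prefix='11' -> emit 'p', reset
Bit 2: prefix='1' (no match yet)
Bit 3: prefix='10' -> emit 'k', reset
Bit 4: prefix='1' (no match yet)
Bit 5: prefix='10' -> emit 'k', reset
Bit 6: prefix='1' (no match yet)
Bit 7: prefix='10' -> emit 'k', reset

Answer: (root)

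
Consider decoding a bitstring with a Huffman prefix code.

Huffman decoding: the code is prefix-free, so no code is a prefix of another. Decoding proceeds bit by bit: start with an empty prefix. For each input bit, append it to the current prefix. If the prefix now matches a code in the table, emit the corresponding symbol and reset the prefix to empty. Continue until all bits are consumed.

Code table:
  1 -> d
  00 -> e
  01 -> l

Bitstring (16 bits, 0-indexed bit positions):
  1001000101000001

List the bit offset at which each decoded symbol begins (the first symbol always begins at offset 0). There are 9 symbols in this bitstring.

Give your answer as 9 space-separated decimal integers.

Bit 0: prefix='1' -> emit 'd', reset
Bit 1: prefix='0' (no match yet)
Bit 2: prefix='00' -> emit 'e', reset
Bit 3: prefix='1' -> emit 'd', reset
Bit 4: prefix='0' (no match yet)
Bit 5: prefix='00' -> emit 'e', reset
Bit 6: prefix='0' (no match yet)
Bit 7: prefix='01' -> emit 'l', reset
Bit 8: prefix='0' (no match yet)
Bit 9: prefix='01' -> emit 'l', reset
Bit 10: prefix='0' (no match yet)
Bit 11: prefix='00' -> emit 'e', reset
Bit 12: prefix='0' (no match yet)
Bit 13: prefix='00' -> emit 'e', reset
Bit 14: prefix='0' (no match yet)
Bit 15: prefix='01' -> emit 'l', reset

Answer: 0 1 3 4 6 8 10 12 14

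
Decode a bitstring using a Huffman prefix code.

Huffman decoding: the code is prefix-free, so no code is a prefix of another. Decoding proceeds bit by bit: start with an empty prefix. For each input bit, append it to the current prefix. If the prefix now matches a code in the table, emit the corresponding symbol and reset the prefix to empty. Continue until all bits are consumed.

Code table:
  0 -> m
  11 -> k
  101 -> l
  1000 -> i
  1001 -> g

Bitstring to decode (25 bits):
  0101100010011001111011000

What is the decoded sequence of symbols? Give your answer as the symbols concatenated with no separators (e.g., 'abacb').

Bit 0: prefix='0' -> emit 'm', reset
Bit 1: prefix='1' (no match yet)
Bit 2: prefix='10' (no match yet)
Bit 3: prefix='101' -> emit 'l', reset
Bit 4: prefix='1' (no match yet)
Bit 5: prefix='10' (no match yet)
Bit 6: prefix='100' (no match yet)
Bit 7: prefix='1000' -> emit 'i', reset
Bit 8: prefix='1' (no match yet)
Bit 9: prefix='10' (no match yet)
Bit 10: prefix='100' (no match yet)
Bit 11: prefix='1001' -> emit 'g', reset
Bit 12: prefix='1' (no match yet)
Bit 13: prefix='10' (no match yet)
Bit 14: prefix='100' (no match yet)
Bit 15: prefix='1001' -> emit 'g', reset
Bit 16: prefix='1' (no match yet)
Bit 17: prefix='11' -> emit 'k', reset
Bit 18: prefix='1' (no match yet)
Bit 19: prefix='10' (no match yet)
Bit 20: prefix='101' -> emit 'l', reset
Bit 21: prefix='1' (no match yet)
Bit 22: prefix='10' (no match yet)
Bit 23: prefix='100' (no match yet)
Bit 24: prefix='1000' -> emit 'i', reset

Answer: mliggkli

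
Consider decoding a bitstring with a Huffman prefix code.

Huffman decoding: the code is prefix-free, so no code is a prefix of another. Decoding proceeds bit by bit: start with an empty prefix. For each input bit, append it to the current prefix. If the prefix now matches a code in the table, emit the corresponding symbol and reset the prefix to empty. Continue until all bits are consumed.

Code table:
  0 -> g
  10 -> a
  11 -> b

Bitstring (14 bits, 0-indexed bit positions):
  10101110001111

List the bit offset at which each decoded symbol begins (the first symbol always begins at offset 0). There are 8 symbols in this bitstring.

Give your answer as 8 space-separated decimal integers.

Bit 0: prefix='1' (no match yet)
Bit 1: prefix='10' -> emit 'a', reset
Bit 2: prefix='1' (no match yet)
Bit 3: prefix='10' -> emit 'a', reset
Bit 4: prefix='1' (no match yet)
Bit 5: prefix='11' -> emit 'b', reset
Bit 6: prefix='1' (no match yet)
Bit 7: prefix='10' -> emit 'a', reset
Bit 8: prefix='0' -> emit 'g', reset
Bit 9: prefix='0' -> emit 'g', reset
Bit 10: prefix='1' (no match yet)
Bit 11: prefix='11' -> emit 'b', reset
Bit 12: prefix='1' (no match yet)
Bit 13: prefix='11' -> emit 'b', reset

Answer: 0 2 4 6 8 9 10 12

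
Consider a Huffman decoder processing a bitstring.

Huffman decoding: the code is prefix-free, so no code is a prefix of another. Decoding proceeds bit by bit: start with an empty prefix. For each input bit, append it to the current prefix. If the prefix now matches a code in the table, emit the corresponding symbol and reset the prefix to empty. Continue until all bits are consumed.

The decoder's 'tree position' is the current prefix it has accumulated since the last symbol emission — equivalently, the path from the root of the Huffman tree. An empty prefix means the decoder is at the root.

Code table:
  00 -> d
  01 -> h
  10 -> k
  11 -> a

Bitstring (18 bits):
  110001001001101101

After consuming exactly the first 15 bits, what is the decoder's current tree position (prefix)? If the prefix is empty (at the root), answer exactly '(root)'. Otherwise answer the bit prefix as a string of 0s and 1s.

Answer: 1

Derivation:
Bit 0: prefix='1' (no match yet)
Bit 1: prefix='11' -> emit 'a', reset
Bit 2: prefix='0' (no match yet)
Bit 3: prefix='00' -> emit 'd', reset
Bit 4: prefix='0' (no match yet)
Bit 5: prefix='01' -> emit 'h', reset
Bit 6: prefix='0' (no match yet)
Bit 7: prefix='00' -> emit 'd', reset
Bit 8: prefix='1' (no match yet)
Bit 9: prefix='10' -> emit 'k', reset
Bit 10: prefix='0' (no match yet)
Bit 11: prefix='01' -> emit 'h', reset
Bit 12: prefix='1' (no match yet)
Bit 13: prefix='10' -> emit 'k', reset
Bit 14: prefix='1' (no match yet)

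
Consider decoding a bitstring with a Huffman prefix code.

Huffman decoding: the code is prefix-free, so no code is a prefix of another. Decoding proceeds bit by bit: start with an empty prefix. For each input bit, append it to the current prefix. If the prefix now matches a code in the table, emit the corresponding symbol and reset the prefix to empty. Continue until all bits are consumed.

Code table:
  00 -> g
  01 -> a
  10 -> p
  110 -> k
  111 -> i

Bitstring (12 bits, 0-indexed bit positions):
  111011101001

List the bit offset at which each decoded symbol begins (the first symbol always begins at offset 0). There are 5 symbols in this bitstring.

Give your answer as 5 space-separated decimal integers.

Answer: 0 3 5 8 10

Derivation:
Bit 0: prefix='1' (no match yet)
Bit 1: prefix='11' (no match yet)
Bit 2: prefix='111' -> emit 'i', reset
Bit 3: prefix='0' (no match yet)
Bit 4: prefix='01' -> emit 'a', reset
Bit 5: prefix='1' (no match yet)
Bit 6: prefix='11' (no match yet)
Bit 7: prefix='110' -> emit 'k', reset
Bit 8: prefix='1' (no match yet)
Bit 9: prefix='10' -> emit 'p', reset
Bit 10: prefix='0' (no match yet)
Bit 11: prefix='01' -> emit 'a', reset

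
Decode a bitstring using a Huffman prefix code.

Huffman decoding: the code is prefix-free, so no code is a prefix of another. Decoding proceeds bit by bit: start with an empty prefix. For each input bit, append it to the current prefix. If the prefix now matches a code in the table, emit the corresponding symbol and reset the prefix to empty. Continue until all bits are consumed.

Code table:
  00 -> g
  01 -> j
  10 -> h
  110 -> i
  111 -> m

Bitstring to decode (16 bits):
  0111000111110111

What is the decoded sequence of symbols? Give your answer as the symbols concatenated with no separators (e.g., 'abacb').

Answer: jigmim

Derivation:
Bit 0: prefix='0' (no match yet)
Bit 1: prefix='01' -> emit 'j', reset
Bit 2: prefix='1' (no match yet)
Bit 3: prefix='11' (no match yet)
Bit 4: prefix='110' -> emit 'i', reset
Bit 5: prefix='0' (no match yet)
Bit 6: prefix='00' -> emit 'g', reset
Bit 7: prefix='1' (no match yet)
Bit 8: prefix='11' (no match yet)
Bit 9: prefix='111' -> emit 'm', reset
Bit 10: prefix='1' (no match yet)
Bit 11: prefix='11' (no match yet)
Bit 12: prefix='110' -> emit 'i', reset
Bit 13: prefix='1' (no match yet)
Bit 14: prefix='11' (no match yet)
Bit 15: prefix='111' -> emit 'm', reset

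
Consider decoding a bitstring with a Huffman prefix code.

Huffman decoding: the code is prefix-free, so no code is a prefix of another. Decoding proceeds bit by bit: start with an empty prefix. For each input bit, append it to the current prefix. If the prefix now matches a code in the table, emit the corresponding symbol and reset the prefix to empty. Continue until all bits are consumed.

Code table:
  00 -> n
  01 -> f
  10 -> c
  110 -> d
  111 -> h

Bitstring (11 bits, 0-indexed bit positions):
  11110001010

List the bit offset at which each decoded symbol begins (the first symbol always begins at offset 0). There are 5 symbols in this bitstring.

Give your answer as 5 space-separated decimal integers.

Bit 0: prefix='1' (no match yet)
Bit 1: prefix='11' (no match yet)
Bit 2: prefix='111' -> emit 'h', reset
Bit 3: prefix='1' (no match yet)
Bit 4: prefix='10' -> emit 'c', reset
Bit 5: prefix='0' (no match yet)
Bit 6: prefix='00' -> emit 'n', reset
Bit 7: prefix='1' (no match yet)
Bit 8: prefix='10' -> emit 'c', reset
Bit 9: prefix='1' (no match yet)
Bit 10: prefix='10' -> emit 'c', reset

Answer: 0 3 5 7 9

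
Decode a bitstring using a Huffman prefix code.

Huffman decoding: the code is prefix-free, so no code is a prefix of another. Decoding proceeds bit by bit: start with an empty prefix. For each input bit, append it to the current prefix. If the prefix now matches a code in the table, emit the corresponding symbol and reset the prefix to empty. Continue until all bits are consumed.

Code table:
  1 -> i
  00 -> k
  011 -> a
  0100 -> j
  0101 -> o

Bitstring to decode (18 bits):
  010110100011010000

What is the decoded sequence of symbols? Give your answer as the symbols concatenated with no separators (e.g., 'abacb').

Bit 0: prefix='0' (no match yet)
Bit 1: prefix='01' (no match yet)
Bit 2: prefix='010' (no match yet)
Bit 3: prefix='0101' -> emit 'o', reset
Bit 4: prefix='1' -> emit 'i', reset
Bit 5: prefix='0' (no match yet)
Bit 6: prefix='01' (no match yet)
Bit 7: prefix='010' (no match yet)
Bit 8: prefix='0100' -> emit 'j', reset
Bit 9: prefix='0' (no match yet)
Bit 10: prefix='01' (no match yet)
Bit 11: prefix='011' -> emit 'a', reset
Bit 12: prefix='0' (no match yet)
Bit 13: prefix='01' (no match yet)
Bit 14: prefix='010' (no match yet)
Bit 15: prefix='0100' -> emit 'j', reset
Bit 16: prefix='0' (no match yet)
Bit 17: prefix='00' -> emit 'k', reset

Answer: oijajk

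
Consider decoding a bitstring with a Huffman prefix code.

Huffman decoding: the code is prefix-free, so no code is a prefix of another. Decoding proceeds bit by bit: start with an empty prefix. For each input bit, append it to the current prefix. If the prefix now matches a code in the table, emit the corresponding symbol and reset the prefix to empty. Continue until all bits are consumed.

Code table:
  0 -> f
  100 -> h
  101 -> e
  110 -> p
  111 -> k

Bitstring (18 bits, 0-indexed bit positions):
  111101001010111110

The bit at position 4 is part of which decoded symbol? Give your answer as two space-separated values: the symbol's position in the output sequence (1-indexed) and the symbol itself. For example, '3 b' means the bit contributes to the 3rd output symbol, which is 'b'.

Bit 0: prefix='1' (no match yet)
Bit 1: prefix='11' (no match yet)
Bit 2: prefix='111' -> emit 'k', reset
Bit 3: prefix='1' (no match yet)
Bit 4: prefix='10' (no match yet)
Bit 5: prefix='101' -> emit 'e', reset
Bit 6: prefix='0' -> emit 'f', reset
Bit 7: prefix='0' -> emit 'f', reset
Bit 8: prefix='1' (no match yet)

Answer: 2 e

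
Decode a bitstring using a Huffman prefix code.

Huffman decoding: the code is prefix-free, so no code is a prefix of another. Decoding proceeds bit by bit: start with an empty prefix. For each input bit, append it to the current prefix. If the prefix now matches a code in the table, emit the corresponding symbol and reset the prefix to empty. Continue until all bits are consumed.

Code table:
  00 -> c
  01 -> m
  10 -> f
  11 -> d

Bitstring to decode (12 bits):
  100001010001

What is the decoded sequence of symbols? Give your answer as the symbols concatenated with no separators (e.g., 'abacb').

Bit 0: prefix='1' (no match yet)
Bit 1: prefix='10' -> emit 'f', reset
Bit 2: prefix='0' (no match yet)
Bit 3: prefix='00' -> emit 'c', reset
Bit 4: prefix='0' (no match yet)
Bit 5: prefix='01' -> emit 'm', reset
Bit 6: prefix='0' (no match yet)
Bit 7: prefix='01' -> emit 'm', reset
Bit 8: prefix='0' (no match yet)
Bit 9: prefix='00' -> emit 'c', reset
Bit 10: prefix='0' (no match yet)
Bit 11: prefix='01' -> emit 'm', reset

Answer: fcmmcm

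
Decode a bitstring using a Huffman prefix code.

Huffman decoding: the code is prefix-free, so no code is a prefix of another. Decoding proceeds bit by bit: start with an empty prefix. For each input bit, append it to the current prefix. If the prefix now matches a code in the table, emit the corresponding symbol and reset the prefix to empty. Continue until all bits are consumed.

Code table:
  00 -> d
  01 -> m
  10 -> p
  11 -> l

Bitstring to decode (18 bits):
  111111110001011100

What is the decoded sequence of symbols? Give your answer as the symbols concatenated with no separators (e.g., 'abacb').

Bit 0: prefix='1' (no match yet)
Bit 1: prefix='11' -> emit 'l', reset
Bit 2: prefix='1' (no match yet)
Bit 3: prefix='11' -> emit 'l', reset
Bit 4: prefix='1' (no match yet)
Bit 5: prefix='11' -> emit 'l', reset
Bit 6: prefix='1' (no match yet)
Bit 7: prefix='11' -> emit 'l', reset
Bit 8: prefix='0' (no match yet)
Bit 9: prefix='00' -> emit 'd', reset
Bit 10: prefix='0' (no match yet)
Bit 11: prefix='01' -> emit 'm', reset
Bit 12: prefix='0' (no match yet)
Bit 13: prefix='01' -> emit 'm', reset
Bit 14: prefix='1' (no match yet)
Bit 15: prefix='11' -> emit 'l', reset
Bit 16: prefix='0' (no match yet)
Bit 17: prefix='00' -> emit 'd', reset

Answer: lllldmmld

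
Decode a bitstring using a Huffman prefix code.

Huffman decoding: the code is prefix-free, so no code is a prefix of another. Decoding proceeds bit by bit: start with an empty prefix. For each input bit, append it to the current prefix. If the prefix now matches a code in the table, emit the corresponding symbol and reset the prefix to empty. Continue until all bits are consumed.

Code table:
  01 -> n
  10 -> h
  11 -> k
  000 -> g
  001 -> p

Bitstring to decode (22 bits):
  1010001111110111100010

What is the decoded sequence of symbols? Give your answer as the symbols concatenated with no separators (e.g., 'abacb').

Answer: hhpkkhkkgh

Derivation:
Bit 0: prefix='1' (no match yet)
Bit 1: prefix='10' -> emit 'h', reset
Bit 2: prefix='1' (no match yet)
Bit 3: prefix='10' -> emit 'h', reset
Bit 4: prefix='0' (no match yet)
Bit 5: prefix='00' (no match yet)
Bit 6: prefix='001' -> emit 'p', reset
Bit 7: prefix='1' (no match yet)
Bit 8: prefix='11' -> emit 'k', reset
Bit 9: prefix='1' (no match yet)
Bit 10: prefix='11' -> emit 'k', reset
Bit 11: prefix='1' (no match yet)
Bit 12: prefix='10' -> emit 'h', reset
Bit 13: prefix='1' (no match yet)
Bit 14: prefix='11' -> emit 'k', reset
Bit 15: prefix='1' (no match yet)
Bit 16: prefix='11' -> emit 'k', reset
Bit 17: prefix='0' (no match yet)
Bit 18: prefix='00' (no match yet)
Bit 19: prefix='000' -> emit 'g', reset
Bit 20: prefix='1' (no match yet)
Bit 21: prefix='10' -> emit 'h', reset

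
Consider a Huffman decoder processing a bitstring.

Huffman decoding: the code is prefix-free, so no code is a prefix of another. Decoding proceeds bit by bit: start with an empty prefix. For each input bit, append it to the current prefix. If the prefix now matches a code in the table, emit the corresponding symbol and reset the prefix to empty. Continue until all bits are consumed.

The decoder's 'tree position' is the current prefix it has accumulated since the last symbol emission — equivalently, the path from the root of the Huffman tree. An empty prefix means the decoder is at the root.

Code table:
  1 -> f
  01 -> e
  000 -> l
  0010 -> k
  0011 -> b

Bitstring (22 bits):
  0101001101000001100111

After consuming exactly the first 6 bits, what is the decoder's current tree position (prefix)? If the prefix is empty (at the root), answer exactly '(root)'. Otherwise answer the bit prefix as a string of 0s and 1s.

Bit 0: prefix='0' (no match yet)
Bit 1: prefix='01' -> emit 'e', reset
Bit 2: prefix='0' (no match yet)
Bit 3: prefix='01' -> emit 'e', reset
Bit 4: prefix='0' (no match yet)
Bit 5: prefix='00' (no match yet)

Answer: 00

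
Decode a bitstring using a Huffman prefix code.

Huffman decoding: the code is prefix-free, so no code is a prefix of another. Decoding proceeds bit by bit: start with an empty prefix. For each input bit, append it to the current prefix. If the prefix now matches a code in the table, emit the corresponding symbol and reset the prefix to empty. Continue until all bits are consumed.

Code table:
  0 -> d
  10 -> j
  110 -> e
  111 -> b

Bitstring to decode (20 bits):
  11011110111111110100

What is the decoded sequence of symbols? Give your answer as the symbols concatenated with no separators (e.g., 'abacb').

Bit 0: prefix='1' (no match yet)
Bit 1: prefix='11' (no match yet)
Bit 2: prefix='110' -> emit 'e', reset
Bit 3: prefix='1' (no match yet)
Bit 4: prefix='11' (no match yet)
Bit 5: prefix='111' -> emit 'b', reset
Bit 6: prefix='1' (no match yet)
Bit 7: prefix='10' -> emit 'j', reset
Bit 8: prefix='1' (no match yet)
Bit 9: prefix='11' (no match yet)
Bit 10: prefix='111' -> emit 'b', reset
Bit 11: prefix='1' (no match yet)
Bit 12: prefix='11' (no match yet)
Bit 13: prefix='111' -> emit 'b', reset
Bit 14: prefix='1' (no match yet)
Bit 15: prefix='11' (no match yet)
Bit 16: prefix='110' -> emit 'e', reset
Bit 17: prefix='1' (no match yet)
Bit 18: prefix='10' -> emit 'j', reset
Bit 19: prefix='0' -> emit 'd', reset

Answer: ebjbbejd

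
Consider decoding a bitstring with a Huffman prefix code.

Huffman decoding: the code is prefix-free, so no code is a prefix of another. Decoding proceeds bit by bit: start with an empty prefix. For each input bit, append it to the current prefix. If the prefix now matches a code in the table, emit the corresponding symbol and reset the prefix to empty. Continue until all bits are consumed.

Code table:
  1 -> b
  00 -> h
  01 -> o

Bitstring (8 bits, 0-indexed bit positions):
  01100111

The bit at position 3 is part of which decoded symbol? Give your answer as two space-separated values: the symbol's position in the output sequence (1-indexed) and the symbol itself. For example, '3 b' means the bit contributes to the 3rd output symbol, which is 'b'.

Bit 0: prefix='0' (no match yet)
Bit 1: prefix='01' -> emit 'o', reset
Bit 2: prefix='1' -> emit 'b', reset
Bit 3: prefix='0' (no match yet)
Bit 4: prefix='00' -> emit 'h', reset
Bit 5: prefix='1' -> emit 'b', reset
Bit 6: prefix='1' -> emit 'b', reset
Bit 7: prefix='1' -> emit 'b', reset

Answer: 3 h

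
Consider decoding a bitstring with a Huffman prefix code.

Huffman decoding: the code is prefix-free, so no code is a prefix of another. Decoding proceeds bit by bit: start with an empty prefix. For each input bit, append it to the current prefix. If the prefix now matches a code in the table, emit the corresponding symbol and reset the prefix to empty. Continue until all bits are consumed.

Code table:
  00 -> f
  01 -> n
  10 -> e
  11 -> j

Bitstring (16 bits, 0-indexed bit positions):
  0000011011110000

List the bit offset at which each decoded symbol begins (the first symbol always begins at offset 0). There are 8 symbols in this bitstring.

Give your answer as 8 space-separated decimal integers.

Bit 0: prefix='0' (no match yet)
Bit 1: prefix='00' -> emit 'f', reset
Bit 2: prefix='0' (no match yet)
Bit 3: prefix='00' -> emit 'f', reset
Bit 4: prefix='0' (no match yet)
Bit 5: prefix='01' -> emit 'n', reset
Bit 6: prefix='1' (no match yet)
Bit 7: prefix='10' -> emit 'e', reset
Bit 8: prefix='1' (no match yet)
Bit 9: prefix='11' -> emit 'j', reset
Bit 10: prefix='1' (no match yet)
Bit 11: prefix='11' -> emit 'j', reset
Bit 12: prefix='0' (no match yet)
Bit 13: prefix='00' -> emit 'f', reset
Bit 14: prefix='0' (no match yet)
Bit 15: prefix='00' -> emit 'f', reset

Answer: 0 2 4 6 8 10 12 14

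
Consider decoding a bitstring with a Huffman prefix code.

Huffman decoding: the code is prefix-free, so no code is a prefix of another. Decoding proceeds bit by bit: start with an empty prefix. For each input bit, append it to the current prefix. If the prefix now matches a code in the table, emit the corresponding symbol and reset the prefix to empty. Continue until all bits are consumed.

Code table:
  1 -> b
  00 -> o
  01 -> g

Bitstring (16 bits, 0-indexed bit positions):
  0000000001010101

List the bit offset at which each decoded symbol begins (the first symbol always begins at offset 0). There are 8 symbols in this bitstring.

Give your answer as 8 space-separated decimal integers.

Answer: 0 2 4 6 8 10 12 14

Derivation:
Bit 0: prefix='0' (no match yet)
Bit 1: prefix='00' -> emit 'o', reset
Bit 2: prefix='0' (no match yet)
Bit 3: prefix='00' -> emit 'o', reset
Bit 4: prefix='0' (no match yet)
Bit 5: prefix='00' -> emit 'o', reset
Bit 6: prefix='0' (no match yet)
Bit 7: prefix='00' -> emit 'o', reset
Bit 8: prefix='0' (no match yet)
Bit 9: prefix='01' -> emit 'g', reset
Bit 10: prefix='0' (no match yet)
Bit 11: prefix='01' -> emit 'g', reset
Bit 12: prefix='0' (no match yet)
Bit 13: prefix='01' -> emit 'g', reset
Bit 14: prefix='0' (no match yet)
Bit 15: prefix='01' -> emit 'g', reset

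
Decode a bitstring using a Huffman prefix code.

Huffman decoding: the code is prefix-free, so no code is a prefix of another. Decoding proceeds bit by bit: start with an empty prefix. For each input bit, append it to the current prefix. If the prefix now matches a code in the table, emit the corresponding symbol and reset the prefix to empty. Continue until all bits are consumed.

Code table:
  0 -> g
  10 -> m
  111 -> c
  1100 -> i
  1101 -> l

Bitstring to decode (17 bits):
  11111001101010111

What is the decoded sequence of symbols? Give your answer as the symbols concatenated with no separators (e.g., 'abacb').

Bit 0: prefix='1' (no match yet)
Bit 1: prefix='11' (no match yet)
Bit 2: prefix='111' -> emit 'c', reset
Bit 3: prefix='1' (no match yet)
Bit 4: prefix='11' (no match yet)
Bit 5: prefix='110' (no match yet)
Bit 6: prefix='1100' -> emit 'i', reset
Bit 7: prefix='1' (no match yet)
Bit 8: prefix='11' (no match yet)
Bit 9: prefix='110' (no match yet)
Bit 10: prefix='1101' -> emit 'l', reset
Bit 11: prefix='0' -> emit 'g', reset
Bit 12: prefix='1' (no match yet)
Bit 13: prefix='10' -> emit 'm', reset
Bit 14: prefix='1' (no match yet)
Bit 15: prefix='11' (no match yet)
Bit 16: prefix='111' -> emit 'c', reset

Answer: cilgmc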